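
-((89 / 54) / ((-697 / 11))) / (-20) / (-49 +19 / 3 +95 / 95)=979 / 31365000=0.00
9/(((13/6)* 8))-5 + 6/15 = -1061/260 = -4.08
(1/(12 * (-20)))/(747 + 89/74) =-37/6644040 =-0.00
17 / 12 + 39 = 485 / 12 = 40.42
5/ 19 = 0.26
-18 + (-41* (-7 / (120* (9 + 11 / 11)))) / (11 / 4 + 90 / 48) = -99613 / 5550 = -17.95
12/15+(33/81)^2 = 0.97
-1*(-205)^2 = -42025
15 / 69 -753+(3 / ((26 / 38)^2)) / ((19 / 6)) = -2918200 / 3887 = -750.76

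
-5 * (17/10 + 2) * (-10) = 185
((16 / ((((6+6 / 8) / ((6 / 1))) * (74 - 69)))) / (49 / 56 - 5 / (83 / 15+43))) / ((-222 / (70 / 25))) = -0.05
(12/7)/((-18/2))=-4/21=-0.19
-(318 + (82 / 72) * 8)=-2944 / 9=-327.11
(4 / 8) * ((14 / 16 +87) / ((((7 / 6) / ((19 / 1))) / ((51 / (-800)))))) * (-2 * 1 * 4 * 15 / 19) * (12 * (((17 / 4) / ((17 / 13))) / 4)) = 2809.02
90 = 90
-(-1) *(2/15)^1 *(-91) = -182/15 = -12.13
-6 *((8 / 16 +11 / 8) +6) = -189 / 4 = -47.25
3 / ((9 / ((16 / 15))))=16 / 45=0.36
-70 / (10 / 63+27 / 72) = -35280 / 269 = -131.15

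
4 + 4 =8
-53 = -53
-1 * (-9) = 9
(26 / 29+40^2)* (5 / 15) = 46426 / 87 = 533.63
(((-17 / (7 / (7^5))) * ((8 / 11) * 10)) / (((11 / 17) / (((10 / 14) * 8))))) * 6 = -1903238400 / 121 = -15729242.98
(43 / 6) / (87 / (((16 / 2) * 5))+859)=860 / 103341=0.01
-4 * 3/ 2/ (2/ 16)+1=-47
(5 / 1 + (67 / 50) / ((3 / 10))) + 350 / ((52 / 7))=22067 / 390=56.58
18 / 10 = 9 / 5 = 1.80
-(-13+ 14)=-1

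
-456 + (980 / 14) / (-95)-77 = -10141 / 19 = -533.74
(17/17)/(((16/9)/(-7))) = -3.94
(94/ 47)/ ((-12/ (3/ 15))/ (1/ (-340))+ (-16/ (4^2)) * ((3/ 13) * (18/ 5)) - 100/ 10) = 65/ 662648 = 0.00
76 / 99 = 0.77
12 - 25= -13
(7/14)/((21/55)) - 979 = -41063/42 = -977.69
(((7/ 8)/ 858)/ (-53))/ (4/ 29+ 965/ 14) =-1421/ 5100545736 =-0.00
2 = 2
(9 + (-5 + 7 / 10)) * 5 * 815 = 38305 / 2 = 19152.50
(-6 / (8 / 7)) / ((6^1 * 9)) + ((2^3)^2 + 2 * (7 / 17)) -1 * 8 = 69433 / 1224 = 56.73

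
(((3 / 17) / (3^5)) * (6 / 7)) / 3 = 2 / 9639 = 0.00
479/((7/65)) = 31135/7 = 4447.86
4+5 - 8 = 1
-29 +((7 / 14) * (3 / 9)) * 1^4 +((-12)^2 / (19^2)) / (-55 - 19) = -2311193 / 80142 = -28.84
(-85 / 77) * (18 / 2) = -765 / 77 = -9.94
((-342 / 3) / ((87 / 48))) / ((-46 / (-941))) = -858192 / 667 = -1286.64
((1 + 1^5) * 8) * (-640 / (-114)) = 5120 / 57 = 89.82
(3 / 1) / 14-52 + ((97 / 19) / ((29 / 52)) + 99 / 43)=-13377251 / 331702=-40.33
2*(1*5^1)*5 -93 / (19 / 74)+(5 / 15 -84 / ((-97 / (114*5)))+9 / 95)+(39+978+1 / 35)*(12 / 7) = 2608025534 / 1354605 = 1925.30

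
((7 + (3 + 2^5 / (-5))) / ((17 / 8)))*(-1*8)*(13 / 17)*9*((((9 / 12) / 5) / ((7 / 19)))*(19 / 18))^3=-1834789359 / 247817500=-7.40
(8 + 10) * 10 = 180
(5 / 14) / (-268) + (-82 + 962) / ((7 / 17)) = 8018555 / 3752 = 2137.14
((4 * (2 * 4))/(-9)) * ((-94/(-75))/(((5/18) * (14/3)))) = -3008/875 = -3.44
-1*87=-87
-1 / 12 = -0.08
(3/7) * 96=288/7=41.14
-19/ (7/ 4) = -76/ 7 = -10.86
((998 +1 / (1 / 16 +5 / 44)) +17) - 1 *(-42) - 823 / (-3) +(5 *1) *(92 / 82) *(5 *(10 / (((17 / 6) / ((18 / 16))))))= 93885499 / 64821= 1448.38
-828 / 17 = -48.71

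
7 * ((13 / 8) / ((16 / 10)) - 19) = -8057 / 64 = -125.89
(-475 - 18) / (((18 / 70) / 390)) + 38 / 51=-38133512 / 51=-747715.92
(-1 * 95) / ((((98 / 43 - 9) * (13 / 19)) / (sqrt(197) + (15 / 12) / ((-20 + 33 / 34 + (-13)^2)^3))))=289.96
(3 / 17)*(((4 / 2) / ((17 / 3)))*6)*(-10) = -1080 / 289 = -3.74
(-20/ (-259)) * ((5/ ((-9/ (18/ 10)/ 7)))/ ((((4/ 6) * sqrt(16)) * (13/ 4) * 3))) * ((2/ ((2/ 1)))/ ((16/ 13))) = -5/ 296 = -0.02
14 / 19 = 0.74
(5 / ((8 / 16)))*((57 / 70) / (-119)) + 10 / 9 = 7817 / 7497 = 1.04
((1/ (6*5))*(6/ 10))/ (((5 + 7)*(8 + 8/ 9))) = 3/ 16000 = 0.00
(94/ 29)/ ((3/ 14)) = 1316/ 87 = 15.13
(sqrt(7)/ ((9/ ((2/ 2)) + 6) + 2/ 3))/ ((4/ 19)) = 57 * sqrt(7)/ 188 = 0.80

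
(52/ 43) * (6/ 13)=24/ 43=0.56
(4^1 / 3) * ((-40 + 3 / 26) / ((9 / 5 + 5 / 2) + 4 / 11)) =-228140 / 20007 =-11.40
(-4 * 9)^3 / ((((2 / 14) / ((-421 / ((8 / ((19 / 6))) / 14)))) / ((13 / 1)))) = 9905385672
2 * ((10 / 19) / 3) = 20 / 57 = 0.35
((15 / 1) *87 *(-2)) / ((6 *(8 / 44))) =-4785 / 2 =-2392.50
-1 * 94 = -94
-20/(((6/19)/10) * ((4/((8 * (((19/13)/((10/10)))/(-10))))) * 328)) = 1805/3198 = 0.56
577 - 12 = 565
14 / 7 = 2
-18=-18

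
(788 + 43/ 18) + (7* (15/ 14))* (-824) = -97013/ 18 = -5389.61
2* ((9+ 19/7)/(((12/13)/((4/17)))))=2132/357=5.97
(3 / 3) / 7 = 1 / 7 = 0.14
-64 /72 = -8 /9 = -0.89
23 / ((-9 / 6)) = -46 / 3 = -15.33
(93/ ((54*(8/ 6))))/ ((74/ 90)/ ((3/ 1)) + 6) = 1395/ 6776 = 0.21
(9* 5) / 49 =45 / 49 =0.92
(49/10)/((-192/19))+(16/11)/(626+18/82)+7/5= 0.92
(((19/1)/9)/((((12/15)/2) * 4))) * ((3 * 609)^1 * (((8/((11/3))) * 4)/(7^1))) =3005.45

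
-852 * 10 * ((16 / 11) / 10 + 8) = -763392 / 11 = -69399.27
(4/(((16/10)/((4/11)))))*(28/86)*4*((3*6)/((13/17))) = 171360/6149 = 27.87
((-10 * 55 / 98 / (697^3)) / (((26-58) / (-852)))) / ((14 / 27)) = -1581525 / 1858285495024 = -0.00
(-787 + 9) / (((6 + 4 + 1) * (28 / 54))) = -10503 / 77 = -136.40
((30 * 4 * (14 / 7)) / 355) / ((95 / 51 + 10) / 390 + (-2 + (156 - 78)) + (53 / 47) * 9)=8974368 / 1143995239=0.01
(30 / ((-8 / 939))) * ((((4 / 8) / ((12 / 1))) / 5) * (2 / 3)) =-313 / 16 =-19.56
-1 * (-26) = 26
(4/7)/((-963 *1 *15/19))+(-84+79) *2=-1011226/101115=-10.00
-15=-15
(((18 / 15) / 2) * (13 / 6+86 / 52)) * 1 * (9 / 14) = 1341 / 910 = 1.47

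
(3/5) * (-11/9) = -11/15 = -0.73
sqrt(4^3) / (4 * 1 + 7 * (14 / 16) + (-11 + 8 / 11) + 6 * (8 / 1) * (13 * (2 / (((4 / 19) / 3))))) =704 / 1564979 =0.00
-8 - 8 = -16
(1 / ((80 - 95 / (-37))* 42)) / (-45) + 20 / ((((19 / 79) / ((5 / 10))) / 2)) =9122840297 / 109705050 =83.16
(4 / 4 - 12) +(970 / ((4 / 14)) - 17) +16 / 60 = 50509 / 15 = 3367.27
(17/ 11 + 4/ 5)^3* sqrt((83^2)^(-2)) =2146689/ 1146157375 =0.00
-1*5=-5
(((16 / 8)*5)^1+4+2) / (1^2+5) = 8 / 3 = 2.67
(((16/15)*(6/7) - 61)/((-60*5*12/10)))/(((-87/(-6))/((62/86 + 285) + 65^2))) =51.92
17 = 17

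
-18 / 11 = -1.64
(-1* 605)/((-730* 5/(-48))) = -2904/365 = -7.96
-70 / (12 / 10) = -175 / 3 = -58.33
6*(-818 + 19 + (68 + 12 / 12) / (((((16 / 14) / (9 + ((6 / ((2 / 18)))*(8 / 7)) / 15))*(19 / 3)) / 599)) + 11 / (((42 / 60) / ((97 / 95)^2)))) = 4494176241 / 10108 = 444615.77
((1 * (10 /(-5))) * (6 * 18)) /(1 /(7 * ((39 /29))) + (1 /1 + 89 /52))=-235872 /3077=-76.66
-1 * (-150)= 150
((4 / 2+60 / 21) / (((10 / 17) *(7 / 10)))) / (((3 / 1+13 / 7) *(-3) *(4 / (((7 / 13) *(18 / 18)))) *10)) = -17 / 1560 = -0.01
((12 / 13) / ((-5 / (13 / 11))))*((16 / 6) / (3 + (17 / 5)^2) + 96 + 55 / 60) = -106033 / 5005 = -21.19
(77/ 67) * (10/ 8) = 385/ 268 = 1.44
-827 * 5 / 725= -827 / 145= -5.70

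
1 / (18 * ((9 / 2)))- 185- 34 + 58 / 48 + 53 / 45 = -701789 / 3240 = -216.60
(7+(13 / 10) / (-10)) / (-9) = -229 / 300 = -0.76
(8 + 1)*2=18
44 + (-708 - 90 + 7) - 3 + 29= -721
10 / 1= 10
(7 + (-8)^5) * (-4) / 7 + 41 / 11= 18724.30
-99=-99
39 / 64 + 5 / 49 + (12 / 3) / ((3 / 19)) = 26.04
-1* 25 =-25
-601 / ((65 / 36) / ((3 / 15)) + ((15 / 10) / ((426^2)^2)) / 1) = -13195371122784 / 198211111801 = -66.57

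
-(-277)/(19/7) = 1939/19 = 102.05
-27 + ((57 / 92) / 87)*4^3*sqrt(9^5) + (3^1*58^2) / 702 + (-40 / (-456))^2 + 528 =1959951528 / 3130231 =626.14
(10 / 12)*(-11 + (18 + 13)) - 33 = -16.33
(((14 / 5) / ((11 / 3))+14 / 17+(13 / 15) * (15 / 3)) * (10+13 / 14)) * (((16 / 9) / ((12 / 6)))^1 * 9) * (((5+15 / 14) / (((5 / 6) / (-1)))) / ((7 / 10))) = -20326968 / 3773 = -5387.48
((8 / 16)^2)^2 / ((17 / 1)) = 1 / 272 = 0.00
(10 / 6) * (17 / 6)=85 / 18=4.72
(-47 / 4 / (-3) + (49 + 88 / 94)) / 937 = 30373 / 528468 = 0.06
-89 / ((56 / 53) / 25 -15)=117925 / 19819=5.95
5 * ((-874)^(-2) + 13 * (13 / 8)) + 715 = 1253711495 / 1527752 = 820.63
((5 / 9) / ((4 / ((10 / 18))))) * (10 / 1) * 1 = 125 / 162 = 0.77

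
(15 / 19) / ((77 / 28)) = 60 / 209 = 0.29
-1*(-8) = 8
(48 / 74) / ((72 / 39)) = 13 / 37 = 0.35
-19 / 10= -1.90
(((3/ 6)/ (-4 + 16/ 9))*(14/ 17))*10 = -63/ 34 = -1.85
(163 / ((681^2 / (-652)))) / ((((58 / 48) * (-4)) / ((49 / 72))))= 1301881 / 40347207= 0.03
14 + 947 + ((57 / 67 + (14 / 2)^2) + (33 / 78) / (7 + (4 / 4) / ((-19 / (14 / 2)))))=221887655 / 219492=1010.91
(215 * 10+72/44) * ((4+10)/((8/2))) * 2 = 165676/11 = 15061.45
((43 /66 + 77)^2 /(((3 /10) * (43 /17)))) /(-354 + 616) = 2232578125 /73612044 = 30.33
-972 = -972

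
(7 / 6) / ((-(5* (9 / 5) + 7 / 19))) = -133 / 1068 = -0.12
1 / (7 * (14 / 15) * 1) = 15 / 98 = 0.15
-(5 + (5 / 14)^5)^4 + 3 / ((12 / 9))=-52347905256635777953489329 / 83668255425284801560576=-625.66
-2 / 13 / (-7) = 2 / 91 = 0.02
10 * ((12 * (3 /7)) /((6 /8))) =480 /7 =68.57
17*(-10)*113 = -19210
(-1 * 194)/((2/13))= -1261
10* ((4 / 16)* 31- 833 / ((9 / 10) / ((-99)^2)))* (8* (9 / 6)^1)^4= -1881037676160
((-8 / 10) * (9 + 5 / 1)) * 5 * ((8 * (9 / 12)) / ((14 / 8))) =-192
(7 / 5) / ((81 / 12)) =28 / 135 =0.21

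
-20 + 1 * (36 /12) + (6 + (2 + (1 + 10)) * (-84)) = -1103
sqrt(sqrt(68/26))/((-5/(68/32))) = -17 * 13^(3/4) * 34^(1/4)/520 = -0.54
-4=-4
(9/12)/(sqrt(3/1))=0.43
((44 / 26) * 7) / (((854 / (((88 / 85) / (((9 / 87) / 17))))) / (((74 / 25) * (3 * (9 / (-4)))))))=-4673988 / 99125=-47.15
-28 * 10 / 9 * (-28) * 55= 47911.11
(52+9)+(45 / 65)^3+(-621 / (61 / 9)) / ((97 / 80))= -185030558 / 12999649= -14.23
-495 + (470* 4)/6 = -545/3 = -181.67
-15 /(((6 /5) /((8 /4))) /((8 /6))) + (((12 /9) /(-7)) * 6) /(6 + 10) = -1403 /42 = -33.40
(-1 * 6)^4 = 1296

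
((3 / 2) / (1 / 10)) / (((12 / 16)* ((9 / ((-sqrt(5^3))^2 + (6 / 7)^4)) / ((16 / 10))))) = 9645472 / 21609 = 446.36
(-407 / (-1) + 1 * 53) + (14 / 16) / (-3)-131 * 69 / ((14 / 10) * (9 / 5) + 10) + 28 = -1759735 / 7512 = -234.26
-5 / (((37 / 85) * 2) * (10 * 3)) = -85 / 444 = -0.19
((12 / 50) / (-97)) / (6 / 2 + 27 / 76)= -152 / 206125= -0.00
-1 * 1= -1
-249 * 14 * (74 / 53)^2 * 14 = -267250704 / 2809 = -95140.87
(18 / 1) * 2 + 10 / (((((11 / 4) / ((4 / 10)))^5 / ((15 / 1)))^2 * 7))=510643066159540332 / 14184529078671875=36.00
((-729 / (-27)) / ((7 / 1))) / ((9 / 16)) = 48 / 7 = 6.86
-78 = -78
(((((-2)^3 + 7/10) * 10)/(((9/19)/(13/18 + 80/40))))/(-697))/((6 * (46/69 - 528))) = -9709/51037128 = -0.00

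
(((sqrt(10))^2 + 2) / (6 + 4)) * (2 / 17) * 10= 24 / 17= 1.41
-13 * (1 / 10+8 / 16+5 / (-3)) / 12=52 / 45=1.16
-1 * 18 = -18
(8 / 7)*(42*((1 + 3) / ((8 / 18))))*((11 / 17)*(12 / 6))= 9504 / 17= 559.06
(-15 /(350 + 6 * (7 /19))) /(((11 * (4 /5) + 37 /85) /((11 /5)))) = -10659 /1050644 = -0.01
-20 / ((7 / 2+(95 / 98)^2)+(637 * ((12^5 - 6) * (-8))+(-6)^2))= 192080 / 12178037722401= 0.00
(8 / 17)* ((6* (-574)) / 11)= -27552 / 187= -147.34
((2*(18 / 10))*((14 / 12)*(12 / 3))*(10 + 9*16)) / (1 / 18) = 232848 / 5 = 46569.60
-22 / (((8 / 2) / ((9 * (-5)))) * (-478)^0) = 495 / 2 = 247.50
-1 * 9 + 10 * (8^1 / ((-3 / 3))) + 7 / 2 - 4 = -179 / 2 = -89.50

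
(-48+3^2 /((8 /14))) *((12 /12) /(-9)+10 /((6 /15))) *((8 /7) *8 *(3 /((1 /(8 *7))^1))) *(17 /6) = -10479616 /3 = -3493205.33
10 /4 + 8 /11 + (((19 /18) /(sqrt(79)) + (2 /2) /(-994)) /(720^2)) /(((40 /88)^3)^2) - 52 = -4319576119487171 /88565400000000 + 33659659 * sqrt(79) /11518200000000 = -48.77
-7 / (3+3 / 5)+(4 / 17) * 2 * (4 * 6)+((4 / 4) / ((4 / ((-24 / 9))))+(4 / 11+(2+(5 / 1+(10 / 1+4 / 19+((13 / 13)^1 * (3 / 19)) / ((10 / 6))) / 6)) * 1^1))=2840227 / 159885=17.76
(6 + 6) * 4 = 48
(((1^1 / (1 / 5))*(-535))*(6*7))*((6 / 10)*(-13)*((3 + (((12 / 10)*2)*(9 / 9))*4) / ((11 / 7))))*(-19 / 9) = -163172646 / 11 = -14833876.91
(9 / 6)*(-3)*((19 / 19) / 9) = -1 / 2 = -0.50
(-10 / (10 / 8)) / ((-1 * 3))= 8 / 3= 2.67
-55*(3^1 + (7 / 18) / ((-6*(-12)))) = -214225 / 1296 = -165.30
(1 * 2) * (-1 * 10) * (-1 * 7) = 140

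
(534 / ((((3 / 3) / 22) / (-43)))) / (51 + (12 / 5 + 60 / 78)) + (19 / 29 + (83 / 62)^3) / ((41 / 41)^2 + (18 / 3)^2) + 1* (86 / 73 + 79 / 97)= -59445432175098447369 / 6375810636722744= -9323.59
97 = 97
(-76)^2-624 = 5152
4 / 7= 0.57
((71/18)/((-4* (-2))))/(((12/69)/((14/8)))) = 11431/2304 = 4.96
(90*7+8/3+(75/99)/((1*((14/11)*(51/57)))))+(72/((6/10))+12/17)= 179461/238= 754.04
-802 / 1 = -802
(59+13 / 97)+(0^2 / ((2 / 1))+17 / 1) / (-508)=2912239 / 49276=59.10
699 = 699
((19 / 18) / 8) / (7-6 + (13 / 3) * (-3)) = -19 / 1728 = -0.01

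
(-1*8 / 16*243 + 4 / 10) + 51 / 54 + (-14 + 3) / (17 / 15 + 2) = -261554 / 2115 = -123.67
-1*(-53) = 53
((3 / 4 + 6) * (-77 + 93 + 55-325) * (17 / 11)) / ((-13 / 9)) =524637 / 286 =1834.40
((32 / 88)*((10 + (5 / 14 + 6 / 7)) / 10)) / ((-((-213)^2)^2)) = -157 / 792463271985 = -0.00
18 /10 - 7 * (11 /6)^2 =-3911 /180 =-21.73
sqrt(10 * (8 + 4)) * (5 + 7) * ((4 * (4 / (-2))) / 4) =-48 * sqrt(30) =-262.91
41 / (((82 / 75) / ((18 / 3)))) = 225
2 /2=1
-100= -100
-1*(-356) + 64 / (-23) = 8124 / 23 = 353.22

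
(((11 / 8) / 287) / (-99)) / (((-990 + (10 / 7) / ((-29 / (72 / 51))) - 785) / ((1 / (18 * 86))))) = 493 / 27992883817440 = 0.00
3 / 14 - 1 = -11 / 14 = -0.79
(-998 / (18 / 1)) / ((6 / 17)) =-8483 / 54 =-157.09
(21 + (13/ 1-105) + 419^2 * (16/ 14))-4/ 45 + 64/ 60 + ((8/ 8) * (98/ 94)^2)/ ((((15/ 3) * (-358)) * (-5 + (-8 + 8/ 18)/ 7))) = 19136233936381447/ 95408720190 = 200571.12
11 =11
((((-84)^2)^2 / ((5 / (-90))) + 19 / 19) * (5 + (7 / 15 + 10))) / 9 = -207911079704 / 135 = -1540082071.88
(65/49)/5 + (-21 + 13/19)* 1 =-18667/931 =-20.05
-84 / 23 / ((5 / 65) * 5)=-1092 / 115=-9.50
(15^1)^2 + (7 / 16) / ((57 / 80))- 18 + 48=255.61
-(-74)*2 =148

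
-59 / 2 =-29.50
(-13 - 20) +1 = -32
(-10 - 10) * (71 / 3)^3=-7158220 / 27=-265119.26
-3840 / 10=-384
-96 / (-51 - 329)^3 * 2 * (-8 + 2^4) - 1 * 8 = -6858976 / 857375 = -8.00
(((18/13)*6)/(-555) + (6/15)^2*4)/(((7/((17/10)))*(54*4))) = 31943/45454500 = 0.00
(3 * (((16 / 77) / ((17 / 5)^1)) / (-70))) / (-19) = 24 / 174097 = 0.00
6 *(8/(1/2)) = 96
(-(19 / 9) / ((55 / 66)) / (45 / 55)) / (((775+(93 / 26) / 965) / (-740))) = 141106160 / 47728251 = 2.96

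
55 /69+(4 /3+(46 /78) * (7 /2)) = 7525 /1794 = 4.19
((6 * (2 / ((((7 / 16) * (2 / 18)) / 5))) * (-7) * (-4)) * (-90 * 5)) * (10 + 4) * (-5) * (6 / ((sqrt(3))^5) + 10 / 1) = 241920000 * sqrt(3) + 10886400000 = 11305417731.37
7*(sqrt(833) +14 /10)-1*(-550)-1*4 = 49*sqrt(17) +2779 /5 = 757.83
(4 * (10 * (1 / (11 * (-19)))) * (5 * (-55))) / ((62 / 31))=26.32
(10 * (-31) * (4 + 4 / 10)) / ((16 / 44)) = -3751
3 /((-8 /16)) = -6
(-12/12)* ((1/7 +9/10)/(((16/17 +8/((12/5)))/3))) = -11169/15260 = -0.73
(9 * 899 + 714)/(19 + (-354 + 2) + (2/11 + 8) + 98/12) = -581130/20899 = -27.81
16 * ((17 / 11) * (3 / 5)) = 14.84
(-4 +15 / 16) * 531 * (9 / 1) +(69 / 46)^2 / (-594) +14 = -7720253 / 528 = -14621.69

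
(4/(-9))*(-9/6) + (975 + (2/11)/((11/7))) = 354209/363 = 975.78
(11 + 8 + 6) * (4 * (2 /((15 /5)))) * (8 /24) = 22.22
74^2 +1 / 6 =32857 / 6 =5476.17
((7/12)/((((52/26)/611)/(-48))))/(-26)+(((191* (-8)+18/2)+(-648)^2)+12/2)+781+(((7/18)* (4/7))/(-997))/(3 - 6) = 11292547421/26919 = 419501.00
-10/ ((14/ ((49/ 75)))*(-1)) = 7/ 15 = 0.47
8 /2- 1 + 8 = 11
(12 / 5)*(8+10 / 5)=24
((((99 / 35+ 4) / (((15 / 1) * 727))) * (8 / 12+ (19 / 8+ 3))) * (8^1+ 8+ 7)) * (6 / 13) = 159413 / 3969420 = 0.04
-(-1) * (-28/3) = -28/3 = -9.33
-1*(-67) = 67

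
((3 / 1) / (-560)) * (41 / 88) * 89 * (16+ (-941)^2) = -9693535659 / 49280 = -196703.24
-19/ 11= -1.73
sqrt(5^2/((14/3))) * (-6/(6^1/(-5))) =25 * sqrt(42)/14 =11.57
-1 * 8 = -8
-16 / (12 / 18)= -24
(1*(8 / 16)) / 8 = 1 / 16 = 0.06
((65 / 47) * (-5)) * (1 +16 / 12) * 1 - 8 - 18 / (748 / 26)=-652858 / 26367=-24.76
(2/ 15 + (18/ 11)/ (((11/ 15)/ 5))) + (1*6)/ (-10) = 19403/ 1815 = 10.69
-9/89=-0.10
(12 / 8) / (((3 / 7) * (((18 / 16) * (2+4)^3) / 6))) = 7 / 81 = 0.09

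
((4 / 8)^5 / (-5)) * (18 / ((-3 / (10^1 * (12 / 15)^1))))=3 / 10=0.30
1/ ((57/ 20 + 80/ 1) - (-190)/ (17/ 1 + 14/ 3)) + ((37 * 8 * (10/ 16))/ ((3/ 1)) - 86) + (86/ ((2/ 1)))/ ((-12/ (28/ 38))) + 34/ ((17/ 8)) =-9923477/ 905198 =-10.96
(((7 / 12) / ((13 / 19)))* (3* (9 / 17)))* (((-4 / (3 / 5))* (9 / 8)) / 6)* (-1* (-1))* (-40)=29925 / 442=67.70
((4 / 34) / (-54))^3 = -1 / 96702579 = -0.00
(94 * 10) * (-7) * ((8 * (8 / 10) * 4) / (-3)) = 168448 / 3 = 56149.33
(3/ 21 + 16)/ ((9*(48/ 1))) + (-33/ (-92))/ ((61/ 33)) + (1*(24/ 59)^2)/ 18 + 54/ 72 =14630047291/ 14768741232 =0.99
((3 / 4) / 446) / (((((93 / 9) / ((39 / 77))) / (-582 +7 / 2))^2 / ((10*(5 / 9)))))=152706384675 / 20329639792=7.51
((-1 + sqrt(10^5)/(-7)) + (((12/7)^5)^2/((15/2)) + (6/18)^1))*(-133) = -2299189543202/605304105 + 1900*sqrt(10) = 2209.92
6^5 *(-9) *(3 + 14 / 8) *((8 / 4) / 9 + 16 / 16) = -406296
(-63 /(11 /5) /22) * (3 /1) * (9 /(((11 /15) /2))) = -127575 /1331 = -95.85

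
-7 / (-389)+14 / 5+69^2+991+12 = 11216461 / 1945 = 5766.82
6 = 6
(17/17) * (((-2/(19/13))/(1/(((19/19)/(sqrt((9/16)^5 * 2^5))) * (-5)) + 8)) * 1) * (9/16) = -95846400/995025269 - 2274480 * sqrt(2)/995025269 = -0.10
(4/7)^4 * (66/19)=16896/45619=0.37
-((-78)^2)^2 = -37015056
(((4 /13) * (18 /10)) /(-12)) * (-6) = 0.28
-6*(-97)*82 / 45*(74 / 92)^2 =5444513 / 7935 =686.14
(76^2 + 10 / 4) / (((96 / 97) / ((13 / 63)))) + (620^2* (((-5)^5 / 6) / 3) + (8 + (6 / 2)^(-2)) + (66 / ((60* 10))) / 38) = -66734898.19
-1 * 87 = -87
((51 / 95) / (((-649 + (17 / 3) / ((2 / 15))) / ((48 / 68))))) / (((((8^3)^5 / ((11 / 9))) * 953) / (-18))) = 99 / 241494435945418588160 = 0.00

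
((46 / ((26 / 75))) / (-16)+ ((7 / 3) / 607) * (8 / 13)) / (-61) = 3140329 / 23104848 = 0.14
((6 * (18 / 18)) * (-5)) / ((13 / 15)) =-450 / 13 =-34.62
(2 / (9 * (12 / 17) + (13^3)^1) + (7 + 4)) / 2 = 412061 / 74914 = 5.50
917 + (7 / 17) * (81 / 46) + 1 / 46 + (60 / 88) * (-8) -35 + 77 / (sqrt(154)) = sqrt(154) / 2 + 3773234 / 4301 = 883.50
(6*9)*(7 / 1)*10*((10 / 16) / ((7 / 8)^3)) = 172800 / 49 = 3526.53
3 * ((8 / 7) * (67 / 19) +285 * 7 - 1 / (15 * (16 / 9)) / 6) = 127617681 / 21280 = 5997.07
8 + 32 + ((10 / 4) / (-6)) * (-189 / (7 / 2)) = 125 / 2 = 62.50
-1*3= -3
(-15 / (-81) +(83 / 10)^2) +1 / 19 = 3546257 / 51300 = 69.13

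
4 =4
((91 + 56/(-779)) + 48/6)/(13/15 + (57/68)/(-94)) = 7388992200/64065739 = 115.33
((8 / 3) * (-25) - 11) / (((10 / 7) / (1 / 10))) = -1631 / 300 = -5.44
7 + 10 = 17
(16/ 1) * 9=144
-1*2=-2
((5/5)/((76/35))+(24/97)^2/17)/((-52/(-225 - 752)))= 5512361987/632134256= 8.72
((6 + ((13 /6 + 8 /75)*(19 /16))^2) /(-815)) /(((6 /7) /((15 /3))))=-535762087 /5633280000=-0.10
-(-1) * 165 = 165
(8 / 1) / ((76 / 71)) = 142 / 19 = 7.47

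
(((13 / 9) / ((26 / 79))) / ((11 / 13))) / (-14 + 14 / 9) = -1027 / 2464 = -0.42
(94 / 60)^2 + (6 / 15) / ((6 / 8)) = 2.99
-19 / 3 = -6.33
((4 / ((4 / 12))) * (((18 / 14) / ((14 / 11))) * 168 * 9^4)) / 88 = 1062882 / 7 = 151840.29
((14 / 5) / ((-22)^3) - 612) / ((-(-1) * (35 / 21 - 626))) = 48874341 / 49859260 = 0.98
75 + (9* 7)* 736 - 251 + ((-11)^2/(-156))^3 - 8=175331904983/3796416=46183.53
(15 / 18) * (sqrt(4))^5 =80 / 3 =26.67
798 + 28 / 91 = 10378 / 13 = 798.31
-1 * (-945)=945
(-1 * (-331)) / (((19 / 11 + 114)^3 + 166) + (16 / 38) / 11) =8370659 / 39199933865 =0.00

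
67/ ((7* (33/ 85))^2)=9.07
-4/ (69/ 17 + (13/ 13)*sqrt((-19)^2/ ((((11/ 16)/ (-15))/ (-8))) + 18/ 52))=447304/ 1735590215 -1156*sqrt(5154068634)/ 5206770645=-0.02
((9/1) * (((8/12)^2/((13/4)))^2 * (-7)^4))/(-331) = -614656/503451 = -1.22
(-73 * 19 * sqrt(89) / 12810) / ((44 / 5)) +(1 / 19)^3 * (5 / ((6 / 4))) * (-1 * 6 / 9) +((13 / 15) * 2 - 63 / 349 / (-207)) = 4295818939 / 2477573685 - 1387 * sqrt(89) / 112728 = 1.62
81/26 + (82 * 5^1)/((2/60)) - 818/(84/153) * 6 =612165/182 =3363.54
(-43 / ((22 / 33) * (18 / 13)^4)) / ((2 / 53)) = -65090519 / 139968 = -465.04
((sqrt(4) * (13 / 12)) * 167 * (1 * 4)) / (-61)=-4342 / 183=-23.73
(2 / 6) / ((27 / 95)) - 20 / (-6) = 365 / 81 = 4.51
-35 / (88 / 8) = -35 / 11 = -3.18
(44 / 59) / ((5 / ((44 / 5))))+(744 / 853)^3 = 1809029729872 / 915459453575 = 1.98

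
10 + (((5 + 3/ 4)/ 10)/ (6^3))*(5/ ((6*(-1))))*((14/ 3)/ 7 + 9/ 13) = 4042301/ 404352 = 10.00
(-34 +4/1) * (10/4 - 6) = 105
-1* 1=-1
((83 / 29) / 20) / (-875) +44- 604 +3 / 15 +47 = -260246083 / 507500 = -512.80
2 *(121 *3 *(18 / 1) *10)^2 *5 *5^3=5336644500000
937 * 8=7496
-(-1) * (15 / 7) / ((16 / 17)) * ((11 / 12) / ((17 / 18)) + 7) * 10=20325 / 112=181.47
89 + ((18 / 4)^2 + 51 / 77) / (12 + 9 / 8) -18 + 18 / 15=198873 / 2695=73.79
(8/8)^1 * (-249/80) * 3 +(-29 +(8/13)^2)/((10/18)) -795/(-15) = -7.86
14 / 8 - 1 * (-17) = 75 / 4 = 18.75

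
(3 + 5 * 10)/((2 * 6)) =53/12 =4.42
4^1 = 4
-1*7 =-7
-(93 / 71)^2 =-8649 / 5041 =-1.72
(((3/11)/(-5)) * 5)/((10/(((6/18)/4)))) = -1/440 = -0.00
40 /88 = 0.45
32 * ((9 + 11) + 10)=960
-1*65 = -65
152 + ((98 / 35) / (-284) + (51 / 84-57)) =950237 / 9940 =95.60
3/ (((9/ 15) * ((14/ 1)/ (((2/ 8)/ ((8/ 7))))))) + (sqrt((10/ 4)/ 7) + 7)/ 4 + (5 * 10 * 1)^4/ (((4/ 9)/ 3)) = sqrt(70)/ 56 + 2700000117/ 64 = 42187501.98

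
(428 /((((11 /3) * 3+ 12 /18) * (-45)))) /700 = -107 /91875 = -0.00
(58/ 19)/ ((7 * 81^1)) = 58/ 10773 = 0.01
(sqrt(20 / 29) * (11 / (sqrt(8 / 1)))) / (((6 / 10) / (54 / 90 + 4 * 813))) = 59631 * sqrt(290) / 58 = 17508.26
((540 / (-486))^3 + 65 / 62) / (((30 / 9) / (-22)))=32153 / 15066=2.13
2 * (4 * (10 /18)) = 4.44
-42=-42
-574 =-574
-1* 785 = -785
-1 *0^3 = 0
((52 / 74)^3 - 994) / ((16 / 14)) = -176160271 / 202612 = -869.45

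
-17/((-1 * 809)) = 0.02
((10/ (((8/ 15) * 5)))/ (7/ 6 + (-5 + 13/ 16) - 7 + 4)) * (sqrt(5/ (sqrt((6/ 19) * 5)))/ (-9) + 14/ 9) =-280/ 289 + 10 * 6^(3/ 4) * 95^(1/ 4)/ 867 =-0.83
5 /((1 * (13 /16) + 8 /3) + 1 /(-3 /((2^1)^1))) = 16 /9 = 1.78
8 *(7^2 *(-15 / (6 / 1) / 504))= -35 / 18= -1.94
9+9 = 18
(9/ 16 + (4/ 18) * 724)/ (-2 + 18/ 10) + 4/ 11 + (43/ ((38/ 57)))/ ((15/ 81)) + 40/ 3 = -3526459/ 7920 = -445.26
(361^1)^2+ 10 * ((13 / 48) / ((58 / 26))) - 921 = 90063245 / 696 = 129401.21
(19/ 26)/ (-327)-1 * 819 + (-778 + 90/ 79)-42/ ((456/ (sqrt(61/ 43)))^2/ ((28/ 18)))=-1197986906237059/ 750682593648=-1595.86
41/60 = 0.68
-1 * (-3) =3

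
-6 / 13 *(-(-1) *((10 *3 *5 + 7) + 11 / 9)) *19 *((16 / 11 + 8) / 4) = -108224 / 33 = -3279.52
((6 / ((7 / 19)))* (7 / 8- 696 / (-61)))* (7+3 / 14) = 34513215 / 23912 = 1443.34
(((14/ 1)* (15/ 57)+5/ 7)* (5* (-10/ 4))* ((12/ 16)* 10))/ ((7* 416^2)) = -16875/ 49573888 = -0.00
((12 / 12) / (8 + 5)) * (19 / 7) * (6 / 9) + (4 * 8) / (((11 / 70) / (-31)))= -18956702 / 3003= -6312.59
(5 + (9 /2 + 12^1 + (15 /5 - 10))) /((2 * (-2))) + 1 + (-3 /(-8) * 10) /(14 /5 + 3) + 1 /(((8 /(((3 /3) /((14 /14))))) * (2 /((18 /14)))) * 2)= -12591 /6496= -1.94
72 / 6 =12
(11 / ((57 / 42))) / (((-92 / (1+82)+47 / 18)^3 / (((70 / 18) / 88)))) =4538845206 / 42996453275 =0.11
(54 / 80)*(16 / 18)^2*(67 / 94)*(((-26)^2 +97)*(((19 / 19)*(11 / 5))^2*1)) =1422.23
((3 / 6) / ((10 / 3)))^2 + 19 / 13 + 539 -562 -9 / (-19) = -21.04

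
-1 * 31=-31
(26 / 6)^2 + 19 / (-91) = 15208 / 819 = 18.57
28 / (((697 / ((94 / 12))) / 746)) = 490868 / 2091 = 234.75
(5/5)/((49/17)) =17/49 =0.35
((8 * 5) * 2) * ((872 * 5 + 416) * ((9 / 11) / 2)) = 1719360 / 11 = 156305.45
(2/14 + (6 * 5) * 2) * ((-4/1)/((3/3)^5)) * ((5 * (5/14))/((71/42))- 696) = 167183.59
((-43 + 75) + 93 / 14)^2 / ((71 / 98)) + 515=365811 / 142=2576.13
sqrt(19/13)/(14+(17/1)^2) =sqrt(247)/3939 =0.00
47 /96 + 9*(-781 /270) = -4087 /160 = -25.54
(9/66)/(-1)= -3/22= -0.14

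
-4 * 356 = -1424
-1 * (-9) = 9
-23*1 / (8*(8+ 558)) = -0.01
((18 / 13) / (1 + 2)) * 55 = 330 / 13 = 25.38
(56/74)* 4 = 3.03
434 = 434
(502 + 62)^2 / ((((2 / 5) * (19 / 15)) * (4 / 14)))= 41750100 / 19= 2197373.68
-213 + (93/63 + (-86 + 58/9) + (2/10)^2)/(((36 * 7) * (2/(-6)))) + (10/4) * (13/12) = -55397351/264600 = -209.36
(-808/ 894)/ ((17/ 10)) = -4040/ 7599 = -0.53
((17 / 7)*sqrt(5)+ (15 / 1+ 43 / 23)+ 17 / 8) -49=-5521 / 184+ 17*sqrt(5) / 7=-24.57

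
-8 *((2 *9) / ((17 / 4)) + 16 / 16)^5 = -44672475592 / 1419857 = -31462.66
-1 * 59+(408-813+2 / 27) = -12526 / 27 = -463.93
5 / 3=1.67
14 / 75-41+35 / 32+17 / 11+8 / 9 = -2952991 / 79200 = -37.29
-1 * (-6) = 6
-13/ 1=-13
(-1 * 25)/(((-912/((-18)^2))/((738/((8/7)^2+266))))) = 4068225/165908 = 24.52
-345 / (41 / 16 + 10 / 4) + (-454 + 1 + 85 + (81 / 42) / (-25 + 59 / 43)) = -167533171 / 384048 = -436.23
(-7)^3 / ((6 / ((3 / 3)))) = -343 / 6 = -57.17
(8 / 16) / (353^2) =1 / 249218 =0.00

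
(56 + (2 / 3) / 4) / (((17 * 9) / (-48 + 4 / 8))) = -32015 / 1836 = -17.44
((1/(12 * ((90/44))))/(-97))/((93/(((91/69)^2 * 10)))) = -0.00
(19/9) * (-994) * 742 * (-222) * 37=38368722056/3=12789574018.67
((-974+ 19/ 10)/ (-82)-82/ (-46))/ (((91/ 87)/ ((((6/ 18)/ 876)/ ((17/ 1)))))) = 7458887/ 25558543920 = 0.00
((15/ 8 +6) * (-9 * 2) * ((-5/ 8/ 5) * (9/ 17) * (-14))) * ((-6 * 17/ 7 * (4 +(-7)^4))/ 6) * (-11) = -134999865/ 16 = -8437491.56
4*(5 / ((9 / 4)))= 8.89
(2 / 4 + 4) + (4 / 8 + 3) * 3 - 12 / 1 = 3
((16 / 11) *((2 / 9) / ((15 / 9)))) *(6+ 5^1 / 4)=1.41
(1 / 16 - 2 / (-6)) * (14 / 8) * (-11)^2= 16093 / 192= 83.82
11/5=2.20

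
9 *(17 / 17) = 9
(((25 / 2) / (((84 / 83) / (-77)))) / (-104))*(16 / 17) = 8.61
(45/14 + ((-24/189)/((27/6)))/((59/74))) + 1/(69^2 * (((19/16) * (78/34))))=27790995497/8742138678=3.18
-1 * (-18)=18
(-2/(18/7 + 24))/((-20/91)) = 637/1860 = 0.34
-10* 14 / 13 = -140 / 13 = -10.77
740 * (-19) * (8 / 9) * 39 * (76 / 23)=-111130240 / 69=-1610583.19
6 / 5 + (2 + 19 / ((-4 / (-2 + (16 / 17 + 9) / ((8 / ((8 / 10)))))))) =1085 / 136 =7.98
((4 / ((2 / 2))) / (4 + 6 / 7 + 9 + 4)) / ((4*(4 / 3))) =21 / 500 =0.04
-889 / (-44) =889 / 44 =20.20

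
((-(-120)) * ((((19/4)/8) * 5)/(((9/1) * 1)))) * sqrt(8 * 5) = 475 * sqrt(10)/6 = 250.35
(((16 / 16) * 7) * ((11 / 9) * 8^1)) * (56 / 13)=34496 / 117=294.84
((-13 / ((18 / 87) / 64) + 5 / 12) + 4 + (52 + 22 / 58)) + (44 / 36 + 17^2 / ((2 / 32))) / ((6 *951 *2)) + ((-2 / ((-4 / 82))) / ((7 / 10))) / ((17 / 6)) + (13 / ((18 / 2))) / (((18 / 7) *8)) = -5590863732371 / 1417781232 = -3943.39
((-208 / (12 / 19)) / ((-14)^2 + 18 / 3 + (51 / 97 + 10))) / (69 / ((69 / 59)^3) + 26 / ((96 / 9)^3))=-131151101952 / 3652761701995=-0.04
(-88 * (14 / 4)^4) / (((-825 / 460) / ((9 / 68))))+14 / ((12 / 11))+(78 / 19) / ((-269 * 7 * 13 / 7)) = 1286825606 / 1303305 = 987.36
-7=-7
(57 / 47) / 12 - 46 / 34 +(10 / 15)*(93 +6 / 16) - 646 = -934833 / 1598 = -585.00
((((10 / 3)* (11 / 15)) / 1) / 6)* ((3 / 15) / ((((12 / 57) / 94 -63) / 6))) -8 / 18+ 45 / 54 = 1929703 / 5063130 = 0.38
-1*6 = -6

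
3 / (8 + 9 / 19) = 57 / 161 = 0.35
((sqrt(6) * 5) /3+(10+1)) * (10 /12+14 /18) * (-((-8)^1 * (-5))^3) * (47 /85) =-95955200 /153-43616000 * sqrt(6) /459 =-859918.40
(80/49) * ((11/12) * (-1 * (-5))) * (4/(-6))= -2200/441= -4.99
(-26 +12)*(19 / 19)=-14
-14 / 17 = -0.82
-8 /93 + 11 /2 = 1007 /186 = 5.41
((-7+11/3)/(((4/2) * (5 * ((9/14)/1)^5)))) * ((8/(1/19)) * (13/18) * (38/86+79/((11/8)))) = -14551570517120/754114779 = -19296.23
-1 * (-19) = 19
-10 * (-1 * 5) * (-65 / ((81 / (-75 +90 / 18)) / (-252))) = -6370000 / 9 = -707777.78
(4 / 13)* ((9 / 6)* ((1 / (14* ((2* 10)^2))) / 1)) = 3 / 36400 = 0.00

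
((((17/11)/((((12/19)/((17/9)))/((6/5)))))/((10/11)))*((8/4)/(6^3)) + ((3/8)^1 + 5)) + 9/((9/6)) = 1111141/97200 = 11.43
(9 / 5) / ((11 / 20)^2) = 720 / 121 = 5.95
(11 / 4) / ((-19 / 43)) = -473 / 76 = -6.22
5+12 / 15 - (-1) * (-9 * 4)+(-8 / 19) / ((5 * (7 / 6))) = -20131 / 665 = -30.27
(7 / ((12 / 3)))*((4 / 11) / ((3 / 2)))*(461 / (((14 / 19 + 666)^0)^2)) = 6454 / 33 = 195.58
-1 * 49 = -49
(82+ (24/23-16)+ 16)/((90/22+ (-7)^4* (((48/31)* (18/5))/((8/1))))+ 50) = 3256550/67726099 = 0.05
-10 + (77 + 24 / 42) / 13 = -367 / 91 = -4.03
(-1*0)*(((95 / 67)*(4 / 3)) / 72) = 0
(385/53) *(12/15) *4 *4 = 4928/53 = 92.98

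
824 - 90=734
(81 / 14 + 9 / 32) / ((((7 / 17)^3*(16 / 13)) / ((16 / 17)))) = 5105763 / 76832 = 66.45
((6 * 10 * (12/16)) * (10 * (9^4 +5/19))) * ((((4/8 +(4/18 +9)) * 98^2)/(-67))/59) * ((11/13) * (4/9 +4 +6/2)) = -439311404.04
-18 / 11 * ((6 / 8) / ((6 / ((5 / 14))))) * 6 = -135 / 308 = -0.44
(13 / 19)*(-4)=-52 / 19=-2.74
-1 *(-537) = 537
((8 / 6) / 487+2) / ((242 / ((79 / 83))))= 10507 / 1333893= 0.01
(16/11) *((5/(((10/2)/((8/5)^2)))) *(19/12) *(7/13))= 34048/10725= 3.17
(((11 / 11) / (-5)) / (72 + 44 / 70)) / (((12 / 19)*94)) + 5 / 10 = 1433555 / 2867376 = 0.50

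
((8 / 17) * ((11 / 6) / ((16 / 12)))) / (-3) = -11 / 51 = -0.22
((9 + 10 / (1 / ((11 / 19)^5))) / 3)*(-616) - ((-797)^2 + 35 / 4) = -18933222694751 / 29713188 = -637199.30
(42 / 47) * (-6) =-252 / 47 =-5.36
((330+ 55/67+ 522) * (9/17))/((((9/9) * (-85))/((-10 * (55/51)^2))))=345690950/5595907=61.78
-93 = -93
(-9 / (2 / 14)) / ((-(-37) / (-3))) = 189 / 37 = 5.11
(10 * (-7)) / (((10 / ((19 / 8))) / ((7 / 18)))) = -931 / 144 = -6.47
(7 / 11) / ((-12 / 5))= -35 / 132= -0.27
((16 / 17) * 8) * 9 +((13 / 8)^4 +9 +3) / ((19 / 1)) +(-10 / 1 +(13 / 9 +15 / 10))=734758313 / 11907072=61.71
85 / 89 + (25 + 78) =9252 / 89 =103.96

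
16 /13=1.23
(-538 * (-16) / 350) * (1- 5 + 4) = 0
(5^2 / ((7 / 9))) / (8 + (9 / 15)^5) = 703125 / 176701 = 3.98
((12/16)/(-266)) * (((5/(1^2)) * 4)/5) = -3/266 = -0.01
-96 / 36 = -8 / 3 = -2.67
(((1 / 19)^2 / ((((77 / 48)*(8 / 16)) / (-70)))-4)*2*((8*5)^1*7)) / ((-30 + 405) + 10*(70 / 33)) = -5659584 / 944015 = -6.00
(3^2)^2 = 81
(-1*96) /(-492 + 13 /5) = 480 /2447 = 0.20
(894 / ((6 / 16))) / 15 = 2384 / 15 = 158.93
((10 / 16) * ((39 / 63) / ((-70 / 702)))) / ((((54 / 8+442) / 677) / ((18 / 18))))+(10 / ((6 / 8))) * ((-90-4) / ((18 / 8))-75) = -7423058759 / 4749570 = -1562.89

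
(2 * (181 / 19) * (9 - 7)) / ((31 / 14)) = 10136 / 589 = 17.21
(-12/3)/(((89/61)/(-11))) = 2684/89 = 30.16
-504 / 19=-26.53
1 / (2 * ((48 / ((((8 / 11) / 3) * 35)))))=35 / 396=0.09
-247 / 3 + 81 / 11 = -2474 / 33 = -74.97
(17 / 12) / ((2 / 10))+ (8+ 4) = 19.08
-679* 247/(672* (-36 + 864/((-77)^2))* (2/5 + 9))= 142052911/191832192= 0.74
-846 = -846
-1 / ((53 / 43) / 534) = -22962 / 53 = -433.25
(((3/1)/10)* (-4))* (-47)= 282/5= 56.40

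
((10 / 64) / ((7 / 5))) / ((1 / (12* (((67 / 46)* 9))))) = 45225 / 2576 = 17.56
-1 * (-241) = 241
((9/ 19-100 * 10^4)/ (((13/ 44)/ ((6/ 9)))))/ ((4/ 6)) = -835999604/ 247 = -3384613.78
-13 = -13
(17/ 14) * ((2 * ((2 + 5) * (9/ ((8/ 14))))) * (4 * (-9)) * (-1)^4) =-9639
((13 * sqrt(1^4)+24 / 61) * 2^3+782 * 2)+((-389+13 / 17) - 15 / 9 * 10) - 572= 2159798 / 3111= 694.25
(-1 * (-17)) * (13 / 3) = 221 / 3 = 73.67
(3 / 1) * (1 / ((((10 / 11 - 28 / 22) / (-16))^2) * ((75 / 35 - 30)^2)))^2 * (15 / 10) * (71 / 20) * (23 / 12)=459239327624 / 2409834375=190.57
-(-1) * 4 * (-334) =-1336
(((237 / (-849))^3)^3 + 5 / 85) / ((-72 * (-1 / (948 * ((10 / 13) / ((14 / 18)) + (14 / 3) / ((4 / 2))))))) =417067451535637151714367670 / 162110349783154058669388369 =2.57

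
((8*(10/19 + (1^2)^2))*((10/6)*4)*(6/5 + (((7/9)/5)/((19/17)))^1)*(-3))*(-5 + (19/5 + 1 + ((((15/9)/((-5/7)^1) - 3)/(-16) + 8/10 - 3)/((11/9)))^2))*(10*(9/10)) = -1370914912/218405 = -6276.94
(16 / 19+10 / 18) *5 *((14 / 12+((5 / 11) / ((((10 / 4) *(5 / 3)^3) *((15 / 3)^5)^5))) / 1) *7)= 4798956215381622314995177 / 84087252616882324218750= 57.07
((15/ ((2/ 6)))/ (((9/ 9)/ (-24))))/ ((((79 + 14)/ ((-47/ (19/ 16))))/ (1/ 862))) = 135360/ 253859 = 0.53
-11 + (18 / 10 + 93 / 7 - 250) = -8607 / 35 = -245.91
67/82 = 0.82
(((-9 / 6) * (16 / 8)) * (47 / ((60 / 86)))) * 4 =-4042 / 5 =-808.40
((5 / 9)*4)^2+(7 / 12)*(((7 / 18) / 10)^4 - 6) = 18118096807 / 12597120000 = 1.44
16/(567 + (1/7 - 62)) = 7/221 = 0.03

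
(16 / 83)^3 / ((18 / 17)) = 34816 / 5146083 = 0.01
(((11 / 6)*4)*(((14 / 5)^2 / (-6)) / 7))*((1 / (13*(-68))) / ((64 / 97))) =7469 / 3182400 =0.00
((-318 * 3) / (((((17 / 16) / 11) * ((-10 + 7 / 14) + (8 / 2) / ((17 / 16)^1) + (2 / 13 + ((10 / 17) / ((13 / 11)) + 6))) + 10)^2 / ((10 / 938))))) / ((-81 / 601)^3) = 481838294381357056 / 11804322479242545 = 40.82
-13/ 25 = -0.52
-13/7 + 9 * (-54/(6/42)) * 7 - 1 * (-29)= -166508/7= -23786.86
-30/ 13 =-2.31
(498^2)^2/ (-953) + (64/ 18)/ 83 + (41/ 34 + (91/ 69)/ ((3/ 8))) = -35928963933862931/ 556698762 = -64539327.88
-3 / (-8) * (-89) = -267 / 8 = -33.38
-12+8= -4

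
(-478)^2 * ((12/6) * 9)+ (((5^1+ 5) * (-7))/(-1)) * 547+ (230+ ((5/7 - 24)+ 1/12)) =348701539/84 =4151208.80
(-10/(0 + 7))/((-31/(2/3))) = 0.03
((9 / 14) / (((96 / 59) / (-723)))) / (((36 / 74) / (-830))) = 218332745 / 448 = 487349.88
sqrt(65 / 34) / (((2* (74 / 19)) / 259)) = 133* sqrt(2210) / 136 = 45.97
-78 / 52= -3 / 2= -1.50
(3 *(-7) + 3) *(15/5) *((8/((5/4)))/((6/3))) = -864/5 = -172.80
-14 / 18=-7 / 9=-0.78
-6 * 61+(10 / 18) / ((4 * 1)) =-13171 / 36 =-365.86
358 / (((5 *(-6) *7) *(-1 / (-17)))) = -3043 / 105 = -28.98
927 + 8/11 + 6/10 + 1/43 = 2195549/2365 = 928.35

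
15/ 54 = 5/ 18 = 0.28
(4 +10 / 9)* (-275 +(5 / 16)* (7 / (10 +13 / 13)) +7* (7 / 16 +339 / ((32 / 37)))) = 6671219 / 528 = 12634.88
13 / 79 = 0.16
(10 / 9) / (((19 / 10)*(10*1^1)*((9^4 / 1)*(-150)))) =-0.00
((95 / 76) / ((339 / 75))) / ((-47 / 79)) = -0.46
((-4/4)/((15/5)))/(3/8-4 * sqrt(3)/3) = 24/997+256 * sqrt(3)/2991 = 0.17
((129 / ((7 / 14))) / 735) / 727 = 86 / 178115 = 0.00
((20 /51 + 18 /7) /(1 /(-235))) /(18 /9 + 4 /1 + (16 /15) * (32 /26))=-351325 /3689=-95.24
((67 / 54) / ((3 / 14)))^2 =219961 / 6561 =33.53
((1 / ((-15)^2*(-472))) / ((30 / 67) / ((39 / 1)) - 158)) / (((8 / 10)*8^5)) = 871 / 383096444682240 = 0.00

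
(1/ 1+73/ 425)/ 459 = 166/ 65025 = 0.00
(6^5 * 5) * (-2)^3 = -311040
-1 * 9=-9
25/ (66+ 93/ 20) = 500/ 1413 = 0.35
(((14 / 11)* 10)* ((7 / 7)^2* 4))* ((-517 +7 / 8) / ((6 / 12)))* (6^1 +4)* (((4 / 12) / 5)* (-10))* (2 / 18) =38926.60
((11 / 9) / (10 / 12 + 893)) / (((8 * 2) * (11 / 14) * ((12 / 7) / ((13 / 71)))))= 637 / 54831312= 0.00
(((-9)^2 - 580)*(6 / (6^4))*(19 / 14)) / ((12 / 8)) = -9481 / 4536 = -2.09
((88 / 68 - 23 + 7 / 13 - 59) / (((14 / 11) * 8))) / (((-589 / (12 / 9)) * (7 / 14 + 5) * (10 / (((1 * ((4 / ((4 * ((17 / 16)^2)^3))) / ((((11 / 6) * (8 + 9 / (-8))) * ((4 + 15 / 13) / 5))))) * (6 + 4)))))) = 339705069568 / 1959376601364479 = 0.00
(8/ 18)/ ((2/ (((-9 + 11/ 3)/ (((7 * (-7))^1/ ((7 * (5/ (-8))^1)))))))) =-20/ 189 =-0.11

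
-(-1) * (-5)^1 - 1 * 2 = -7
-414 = -414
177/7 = 25.29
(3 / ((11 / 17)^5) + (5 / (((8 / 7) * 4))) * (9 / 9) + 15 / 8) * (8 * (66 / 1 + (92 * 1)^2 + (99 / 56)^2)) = 4056961649792077 / 2020223744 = 2008174.42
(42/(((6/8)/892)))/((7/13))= 92768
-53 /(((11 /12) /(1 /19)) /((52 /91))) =-2544 /1463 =-1.74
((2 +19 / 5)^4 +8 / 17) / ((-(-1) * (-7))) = -12028777 / 74375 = -161.73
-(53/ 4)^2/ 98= -2809/ 1568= -1.79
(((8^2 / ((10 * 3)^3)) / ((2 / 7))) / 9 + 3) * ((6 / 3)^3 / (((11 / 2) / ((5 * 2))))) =2916896 / 66825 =43.65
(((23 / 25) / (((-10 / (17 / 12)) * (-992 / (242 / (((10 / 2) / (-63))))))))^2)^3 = 961808331326683615269280715690364681 / 232653764952064000000000000000000000000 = 0.00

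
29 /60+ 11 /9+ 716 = 129187 /180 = 717.71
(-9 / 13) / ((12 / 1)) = -3 / 52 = -0.06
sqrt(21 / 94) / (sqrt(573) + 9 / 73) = -219 * sqrt(1974) / 95674328 + 5329 * sqrt(125678) / 95674328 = 0.02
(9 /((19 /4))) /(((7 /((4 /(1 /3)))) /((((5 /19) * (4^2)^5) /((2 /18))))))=20384317440 /2527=8066607.61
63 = 63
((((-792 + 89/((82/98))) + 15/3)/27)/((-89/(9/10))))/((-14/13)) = -60463/255430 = -0.24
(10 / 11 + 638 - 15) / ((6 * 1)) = 6863 / 66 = 103.98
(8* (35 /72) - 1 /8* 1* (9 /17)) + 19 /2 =16307 /1224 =13.32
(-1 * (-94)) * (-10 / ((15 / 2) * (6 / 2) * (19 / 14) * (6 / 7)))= -18424 / 513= -35.91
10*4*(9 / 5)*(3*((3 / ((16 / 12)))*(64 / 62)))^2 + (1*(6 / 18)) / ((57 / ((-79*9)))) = 63749489 / 18259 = 3491.40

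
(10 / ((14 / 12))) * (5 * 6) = 257.14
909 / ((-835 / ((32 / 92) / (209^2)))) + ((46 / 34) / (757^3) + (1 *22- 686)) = -4107821168947130647437 / 6186477583341219505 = -664.00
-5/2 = -2.50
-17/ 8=-2.12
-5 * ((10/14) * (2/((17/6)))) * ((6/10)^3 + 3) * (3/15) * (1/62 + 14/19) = -2139444/1752275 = -1.22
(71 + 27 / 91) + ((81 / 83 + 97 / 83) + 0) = 554702 / 7553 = 73.44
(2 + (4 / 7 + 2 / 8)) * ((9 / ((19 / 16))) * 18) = 51192 / 133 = 384.90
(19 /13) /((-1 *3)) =-19 /39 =-0.49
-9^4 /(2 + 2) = -6561 /4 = -1640.25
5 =5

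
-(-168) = 168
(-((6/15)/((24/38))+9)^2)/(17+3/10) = -83521/15570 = -5.36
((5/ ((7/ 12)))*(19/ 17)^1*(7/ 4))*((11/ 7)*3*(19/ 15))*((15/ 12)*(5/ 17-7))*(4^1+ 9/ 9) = -4195.76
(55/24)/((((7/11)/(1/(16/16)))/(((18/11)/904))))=165/25312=0.01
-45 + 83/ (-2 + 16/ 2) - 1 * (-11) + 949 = 5573/ 6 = 928.83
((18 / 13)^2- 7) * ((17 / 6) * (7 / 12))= -102221 / 12168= -8.40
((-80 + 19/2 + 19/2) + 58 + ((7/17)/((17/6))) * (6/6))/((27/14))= -3850/2601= -1.48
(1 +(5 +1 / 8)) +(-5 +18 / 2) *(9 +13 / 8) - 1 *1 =381 / 8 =47.62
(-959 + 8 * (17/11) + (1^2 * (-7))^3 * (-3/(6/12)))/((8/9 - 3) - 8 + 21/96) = -112.35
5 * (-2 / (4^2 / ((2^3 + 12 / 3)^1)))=-15 / 2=-7.50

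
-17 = -17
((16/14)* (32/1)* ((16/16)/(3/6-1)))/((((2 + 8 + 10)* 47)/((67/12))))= -2144/4935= -0.43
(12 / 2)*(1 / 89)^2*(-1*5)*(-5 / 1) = 150 / 7921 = 0.02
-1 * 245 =-245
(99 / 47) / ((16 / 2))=99 / 376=0.26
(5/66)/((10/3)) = 1/44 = 0.02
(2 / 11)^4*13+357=5227045 / 14641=357.01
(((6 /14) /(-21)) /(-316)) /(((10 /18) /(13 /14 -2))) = -0.00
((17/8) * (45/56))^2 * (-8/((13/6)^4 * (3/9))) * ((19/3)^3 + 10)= -838.44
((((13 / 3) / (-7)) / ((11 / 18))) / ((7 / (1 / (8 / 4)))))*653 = -25467 / 539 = -47.25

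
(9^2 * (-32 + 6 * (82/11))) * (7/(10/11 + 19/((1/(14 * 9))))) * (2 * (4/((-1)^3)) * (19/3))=-502740/3293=-152.67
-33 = -33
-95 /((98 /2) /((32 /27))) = -2.30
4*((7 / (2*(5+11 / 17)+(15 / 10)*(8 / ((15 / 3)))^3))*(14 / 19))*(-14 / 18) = -728875 / 792072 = -0.92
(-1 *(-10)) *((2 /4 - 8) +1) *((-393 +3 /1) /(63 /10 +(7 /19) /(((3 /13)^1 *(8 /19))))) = 3042000 /1211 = 2511.97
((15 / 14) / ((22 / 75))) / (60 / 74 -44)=-41625 / 492184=-0.08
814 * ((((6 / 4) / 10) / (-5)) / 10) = -1221 / 500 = -2.44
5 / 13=0.38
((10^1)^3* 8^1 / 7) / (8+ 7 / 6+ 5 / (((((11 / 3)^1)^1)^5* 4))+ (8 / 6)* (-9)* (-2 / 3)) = 15460896000 / 232261057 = 66.57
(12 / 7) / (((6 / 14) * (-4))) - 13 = -14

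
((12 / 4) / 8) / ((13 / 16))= 0.46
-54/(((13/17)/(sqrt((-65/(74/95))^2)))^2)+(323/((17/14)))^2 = -1566821947/2738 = -572250.53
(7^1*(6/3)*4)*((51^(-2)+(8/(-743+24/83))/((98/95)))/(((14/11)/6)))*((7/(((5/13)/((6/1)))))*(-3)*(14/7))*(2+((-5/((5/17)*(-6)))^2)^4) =15771597277851021893/2181888281160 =7228416.51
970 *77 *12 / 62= 448140 / 31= 14456.13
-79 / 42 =-1.88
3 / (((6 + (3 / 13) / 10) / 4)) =520 / 261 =1.99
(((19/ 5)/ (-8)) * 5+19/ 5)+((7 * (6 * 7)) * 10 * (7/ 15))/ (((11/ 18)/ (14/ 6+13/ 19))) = 56648073/ 8360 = 6776.09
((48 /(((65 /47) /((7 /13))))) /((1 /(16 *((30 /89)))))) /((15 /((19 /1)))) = 9601536 /75205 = 127.67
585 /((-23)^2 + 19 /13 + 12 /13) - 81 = -551943 /6908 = -79.90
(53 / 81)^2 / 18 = 0.02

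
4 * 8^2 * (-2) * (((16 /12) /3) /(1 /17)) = -34816 /9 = -3868.44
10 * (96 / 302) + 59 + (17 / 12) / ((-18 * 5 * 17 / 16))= 62.16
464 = 464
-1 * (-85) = 85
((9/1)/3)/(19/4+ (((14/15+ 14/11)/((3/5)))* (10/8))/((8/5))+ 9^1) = 2376/13165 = 0.18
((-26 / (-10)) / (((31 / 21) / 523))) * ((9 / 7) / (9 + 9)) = 20397 / 310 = 65.80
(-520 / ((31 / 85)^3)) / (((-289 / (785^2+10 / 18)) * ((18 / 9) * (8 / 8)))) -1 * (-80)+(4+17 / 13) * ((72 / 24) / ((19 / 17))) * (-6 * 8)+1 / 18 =168180636048689 / 14716754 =11427834.97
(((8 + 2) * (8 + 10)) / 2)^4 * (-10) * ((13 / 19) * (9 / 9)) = -8529300000 / 19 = -448910526.32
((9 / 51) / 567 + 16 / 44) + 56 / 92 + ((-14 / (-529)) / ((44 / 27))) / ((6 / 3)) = 73347149 / 74785788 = 0.98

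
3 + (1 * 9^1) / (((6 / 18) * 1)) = 30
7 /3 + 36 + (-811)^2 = 1973278 /3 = 657759.33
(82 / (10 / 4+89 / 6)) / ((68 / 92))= 6.40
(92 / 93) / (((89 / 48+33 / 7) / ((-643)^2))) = 4260178496 / 68417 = 62267.84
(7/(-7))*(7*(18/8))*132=-2079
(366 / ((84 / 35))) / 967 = 305 / 1934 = 0.16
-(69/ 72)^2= -529/ 576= -0.92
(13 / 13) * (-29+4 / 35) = -1011 / 35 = -28.89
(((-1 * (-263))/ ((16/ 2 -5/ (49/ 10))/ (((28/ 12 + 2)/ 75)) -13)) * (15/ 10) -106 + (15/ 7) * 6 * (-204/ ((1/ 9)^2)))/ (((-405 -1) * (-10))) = -40868393345/ 780629192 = -52.35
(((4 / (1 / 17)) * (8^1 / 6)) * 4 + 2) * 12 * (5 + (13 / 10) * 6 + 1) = 301944 / 5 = 60388.80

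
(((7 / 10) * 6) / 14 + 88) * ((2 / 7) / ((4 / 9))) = 7947 / 140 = 56.76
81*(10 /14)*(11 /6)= 1485 /14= 106.07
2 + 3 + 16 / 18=53 / 9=5.89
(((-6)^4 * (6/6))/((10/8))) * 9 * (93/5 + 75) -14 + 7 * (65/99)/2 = 4323273659/4950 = 873388.62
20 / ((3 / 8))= 160 / 3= 53.33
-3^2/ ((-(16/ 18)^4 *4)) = 59049/ 16384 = 3.60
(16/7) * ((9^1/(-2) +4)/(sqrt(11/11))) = -8/7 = -1.14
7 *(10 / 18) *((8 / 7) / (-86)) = -20 / 387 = -0.05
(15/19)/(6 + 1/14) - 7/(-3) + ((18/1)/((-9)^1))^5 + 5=-24.54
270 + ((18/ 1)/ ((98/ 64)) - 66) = 10572/ 49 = 215.76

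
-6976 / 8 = -872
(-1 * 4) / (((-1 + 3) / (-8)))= 16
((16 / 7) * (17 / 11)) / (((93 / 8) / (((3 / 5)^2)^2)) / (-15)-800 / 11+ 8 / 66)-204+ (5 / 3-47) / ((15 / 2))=-37070423924 / 176450715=-210.09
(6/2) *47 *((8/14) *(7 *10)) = 5640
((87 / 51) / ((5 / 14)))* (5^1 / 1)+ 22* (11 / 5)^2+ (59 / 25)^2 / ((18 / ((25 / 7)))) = 7040081 / 53550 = 131.47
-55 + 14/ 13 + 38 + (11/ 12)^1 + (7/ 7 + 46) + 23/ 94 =236371/ 7332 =32.24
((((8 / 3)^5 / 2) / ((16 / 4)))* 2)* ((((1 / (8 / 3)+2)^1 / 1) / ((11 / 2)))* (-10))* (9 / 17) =-389120 / 5049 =-77.07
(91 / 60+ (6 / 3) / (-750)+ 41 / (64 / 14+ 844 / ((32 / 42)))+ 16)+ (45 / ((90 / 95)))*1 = 202600903 / 3114500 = 65.05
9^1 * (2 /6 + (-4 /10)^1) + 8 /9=13 /45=0.29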